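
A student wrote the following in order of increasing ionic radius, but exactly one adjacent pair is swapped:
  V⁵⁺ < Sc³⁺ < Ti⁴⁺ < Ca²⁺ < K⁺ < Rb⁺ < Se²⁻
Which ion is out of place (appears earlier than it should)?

Sc³⁺

Compare adjacent ions: Ti⁴⁺ and Sc³⁺ share 18 electrons; the higher nuclear charge on Ti (Z=22) contracts it more, so Ti⁴⁺ < Sc³⁺ — yet in this increasing list Sc³⁺ sits before Ti⁴⁺. Nothing else is reversed, so Sc³⁺ should move one place to the right.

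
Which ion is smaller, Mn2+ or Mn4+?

Mn4+

For a single element, ionic radius drops as positive charge rises — Mn4+ < Mn2+.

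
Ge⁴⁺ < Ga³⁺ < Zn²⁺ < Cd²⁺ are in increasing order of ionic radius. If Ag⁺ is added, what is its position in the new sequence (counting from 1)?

5

Ge⁴⁺ has 28 e⁻ (Z=32), Ga³⁺ has 28 e⁻ (Z=31), Zn²⁺ has 28 e⁻ (Z=30), Cd²⁺ has 46 e⁻ (Z=48), Ag⁺ has 46 e⁻ (Z=47). Ge⁴⁺ < Ga³⁺ (isoelectronic, higher Z=32 is smaller); Ga³⁺ < Zn²⁺ (isoelectronic, higher Z=31 is smaller); Zn²⁺ < Cd²⁺ (same group, period 4 vs 5); Cd²⁺ < Ag⁺ (isoelectronic, higher Z=48 is smaller).
The complete sequence is Ge⁴⁺ < Ga³⁺ < Zn²⁺ < Cd²⁺ < Ag⁺. Ag⁺ sits at position 5.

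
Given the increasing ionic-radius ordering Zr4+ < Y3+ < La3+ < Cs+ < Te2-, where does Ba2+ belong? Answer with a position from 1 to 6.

Electron counts and nuclear charges: Zr4+ (Z=40, 36 e⁻), Y3+ (Z=39, 36 e⁻), La3+ (Z=57, 54 e⁻), Ba2+ (Z=56, 54 e⁻), Cs+ (Z=55, 54 e⁻), Te2- (Z=52, 54 e⁻). Zr4+ < Y3+ (isoelectronic, higher Z=40 is smaller); Y3+ < La3+ (same group, period 5 vs 6); La3+ < Ba2+ (both 54 e⁻, Z=57>56); Ba2+ < Cs+ (isoelectronic, higher Z=56 is smaller); Cs+ < Te2- (isoelectronic, higher Z=55 is smaller).
The complete sequence is Zr4+ < Y3+ < La3+ < Ba2+ < Cs+ < Te2-. Ba2+ sits at position 4.

4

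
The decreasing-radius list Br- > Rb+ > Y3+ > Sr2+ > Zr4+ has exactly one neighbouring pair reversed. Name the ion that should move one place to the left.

Sr2+

Scanning neighbour by neighbour, only Y3+/Sr2+ violates a trend: they are isoelectronic (36 e⁻) and Y has more protons than Sr (39 vs 38), making Y3+ smaller. That makes Sr2+ the one sitting a position late relative to where it belongs.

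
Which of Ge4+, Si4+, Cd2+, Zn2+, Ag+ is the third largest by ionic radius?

Zn2+

Tabulating Z and e⁻: Si4+: 10 e⁻, Z=14, Ge4+: 28 e⁻, Z=32, Zn2+: 28 e⁻, Z=30, Cd2+: 46 e⁻, Z=48, Ag+: 46 e⁻, Z=47. Si4+ < Ge4+ (same group, 1 shell fewer); Ge4+ < Zn2+ (isoelectronic, higher Z=32 is smaller); Zn2+ < Cd2+ (same group, 1 shell fewer); Cd2+ < Ag+ (isoelectronic, higher Z=48 is smaller).
Ordering: Si4+ < Ge4+ < Zn2+ < Cd2+ < Ag+. The third largest is Zn2+.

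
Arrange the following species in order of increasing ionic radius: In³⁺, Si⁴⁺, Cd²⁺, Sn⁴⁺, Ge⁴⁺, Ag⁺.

Electron counts and nuclear charges: Si⁴⁺: 10 e⁻, Z=14, Ge⁴⁺: 28 e⁻, Z=32, Sn⁴⁺: 46 e⁻, Z=50, In³⁺: 46 e⁻, Z=49, Cd²⁺: 46 e⁻, Z=48, Ag⁺: 46 e⁻, Z=47. Si⁴⁺ < Ge⁴⁺ (same group, 1 shell fewer); Ge⁴⁺ < Sn⁴⁺ (same group, period 4 vs 5); Sn⁴⁺ < In³⁺ (both 46 e⁻, Z=50>49); In³⁺ < Cd²⁺ (isoelectronic, higher Z=49 is smaller); Cd²⁺ < Ag⁺ (both 46 e⁻, Z=48>47).

Si⁴⁺ < Ge⁴⁺ < Sn⁴⁺ < In³⁺ < Cd²⁺ < Ag⁺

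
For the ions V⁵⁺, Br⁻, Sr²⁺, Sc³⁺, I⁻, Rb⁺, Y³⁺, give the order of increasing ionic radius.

V⁵⁺ has 18 e⁻ (Z=23), Sc³⁺ has 18 e⁻ (Z=21), Y³⁺ has 36 e⁻ (Z=39), Sr²⁺ has 36 e⁻ (Z=38), Rb⁺ has 36 e⁻ (Z=37), Br⁻ has 36 e⁻ (Z=35), I⁻ has 54 e⁻ (Z=53). V⁵⁺ < Sc³⁺ (both 18 e⁻, Z=23>21); Sc³⁺ < Y³⁺ (same group, 1 shell fewer); Y³⁺ < Sr²⁺ (both 36 e⁻, Z=39>38); Sr²⁺ < Rb⁺ (isoelectronic, higher Z=38 is smaller); Rb⁺ < Br⁻ (isoelectronic, higher Z=37 is smaller); Br⁻ < I⁻ (same group, 1 shell fewer).

V⁵⁺ < Sc³⁺ < Y³⁺ < Sr²⁺ < Rb⁺ < Br⁻ < I⁻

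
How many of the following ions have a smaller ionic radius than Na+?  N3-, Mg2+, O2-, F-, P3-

1

Electron counts and nuclear charges: Mg2+: 10 e⁻, Z=12, Na+: 10 e⁻, Z=11, F-: 10 e⁻, Z=9, O2-: 10 e⁻, Z=8, N3-: 10 e⁻, Z=7, P3-: 18 e⁻, Z=15. Mg2+ < Na+ (isoelectronic, higher Z=12 is smaller); Na+ < F- (isoelectronic, higher Z=11 is smaller); F- < O2- (both 10 e⁻, Z=9>8); O2- < N3- (isoelectronic, higher Z=8 is smaller); N3- < P3- (same group, period 2 vs 3).
Ordering all of them (including Na+) by radius gives Mg2+ < Na+ < F- < O2- < N3- < P3-. So 1 is smaller.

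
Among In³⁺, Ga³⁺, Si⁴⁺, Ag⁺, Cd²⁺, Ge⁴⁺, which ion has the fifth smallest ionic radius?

Work out protons and electrons: Si⁴⁺ has 10 e⁻ (Z=14), Ge⁴⁺ has 28 e⁻ (Z=32), Ga³⁺ has 28 e⁻ (Z=31), In³⁺ has 46 e⁻ (Z=49), Cd²⁺ has 46 e⁻ (Z=48), Ag⁺ has 46 e⁻ (Z=47). Si⁴⁺ < Ge⁴⁺ (same group, period 3 vs 4); Ge⁴⁺ < Ga³⁺ (isoelectronic, higher Z=32 is smaller); Ga³⁺ < In³⁺ (same group, 1 shell fewer); In³⁺ < Cd²⁺ (isoelectronic, higher Z=49 is smaller); Cd²⁺ < Ag⁺ (isoelectronic, higher Z=48 is smaller).
Full ascending order: Si⁴⁺ < Ge⁴⁺ < Ga³⁺ < In³⁺ < Cd²⁺ < Ag⁺. Counting from the smallest, position 5 is Cd²⁺.

Cd²⁺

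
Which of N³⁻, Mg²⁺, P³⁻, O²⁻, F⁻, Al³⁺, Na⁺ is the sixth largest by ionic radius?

Tabulating Z and e⁻: Al³⁺ (Z=13, 10 e⁻), Mg²⁺ (Z=12, 10 e⁻), Na⁺ (Z=11, 10 e⁻), F⁻ (Z=9, 10 e⁻), O²⁻ (Z=8, 10 e⁻), N³⁻ (Z=7, 10 e⁻), P³⁻ (Z=15, 18 e⁻). Al³⁺ < Mg²⁺ (both 10 e⁻, Z=13>12); Mg²⁺ < Na⁺ (isoelectronic, higher Z=12 is smaller); Na⁺ < F⁻ (both 10 e⁻, Z=11>9); F⁻ < O²⁻ (isoelectronic, higher Z=9 is smaller); O²⁻ < N³⁻ (both 10 e⁻, Z=8>7); N³⁻ < P³⁻ (same group, period 2 vs 3).
Full ascending order: Al³⁺ < Mg²⁺ < Na⁺ < F⁻ < O²⁻ < N³⁻ < P³⁻. Counting from the largest, position 6 is Mg²⁺.

Mg²⁺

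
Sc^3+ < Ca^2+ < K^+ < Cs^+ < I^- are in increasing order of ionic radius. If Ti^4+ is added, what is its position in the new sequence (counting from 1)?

Work out protons and electrons: Ti^4+ (Z=22, 18 e⁻), Sc^3+ (Z=21, 18 e⁻), Ca^2+ (Z=20, 18 e⁻), K^+ (Z=19, 18 e⁻), Cs^+ (Z=55, 54 e⁻), I^- (Z=53, 54 e⁻). Ti^4+ < Sc^3+ (isoelectronic, higher Z=22 is smaller); Sc^3+ < Ca^2+ (isoelectronic, higher Z=21 is smaller); Ca^2+ < K^+ (isoelectronic, higher Z=20 is smaller); K^+ < Cs^+ (same group, period 4 vs 6); Cs^+ < I^- (isoelectronic, higher Z=55 is smaller).
Putting Ti^4+ in gives Ti^4+ < Sc^3+ < Ca^2+ < K^+ < Cs^+ < I^-; it lands at slot 1.

1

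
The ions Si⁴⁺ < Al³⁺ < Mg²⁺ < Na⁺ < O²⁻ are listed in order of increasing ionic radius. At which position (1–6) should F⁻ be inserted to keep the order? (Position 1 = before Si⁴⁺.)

5

Each ion has 10 electrons. The ranking follows nuclear charge in reverse — greater Z gives a smaller radius. Si⁴⁺ (Z=14), Al³⁺ (Z=13), Mg²⁺ (Z=12), Na⁺ (Z=11), F⁻ (Z=9), O²⁻ (Z=8).
Putting F⁻ in gives Si⁴⁺ < Al³⁺ < Mg²⁺ < Na⁺ < F⁻ < O²⁻; it lands at slot 5.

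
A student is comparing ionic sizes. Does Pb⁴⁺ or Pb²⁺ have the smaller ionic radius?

For a single element, ionic radius drops as positive charge rises — Pb⁴⁺ < Pb²⁺.

Pb⁴⁺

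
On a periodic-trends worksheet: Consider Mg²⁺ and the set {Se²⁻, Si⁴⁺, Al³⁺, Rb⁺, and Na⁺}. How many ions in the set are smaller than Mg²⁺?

2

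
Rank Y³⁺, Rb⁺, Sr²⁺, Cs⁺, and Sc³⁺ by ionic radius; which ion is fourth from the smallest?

Rb⁺

Electron counts and nuclear charges: Sc³⁺: 18 e⁻, Z=21, Y³⁺: 36 e⁻, Z=39, Sr²⁺: 36 e⁻, Z=38, Rb⁺: 36 e⁻, Z=37, Cs⁺: 54 e⁻, Z=55. Sc³⁺ < Y³⁺ (same group, period 4 vs 5); Y³⁺ < Sr²⁺ (isoelectronic, higher Z=39 is smaller); Sr²⁺ < Rb⁺ (isoelectronic, higher Z=38 is smaller); Rb⁺ < Cs⁺ (same group, period 5 vs 6).
That gives Sc³⁺ < Y³⁺ < Sr²⁺ < Rb⁺ < Cs⁺. From the smallest end, number 4 is Rb⁺.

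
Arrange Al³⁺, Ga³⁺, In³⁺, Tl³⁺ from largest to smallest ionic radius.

Tl³⁺ > In³⁺ > Ga³⁺ > Al³⁺

These ions sit in one column with identical charge. Each step down the periodic table adds a principal shell, increasing the radius.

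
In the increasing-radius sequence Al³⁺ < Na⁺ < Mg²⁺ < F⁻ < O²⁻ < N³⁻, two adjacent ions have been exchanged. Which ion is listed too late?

Mg²⁺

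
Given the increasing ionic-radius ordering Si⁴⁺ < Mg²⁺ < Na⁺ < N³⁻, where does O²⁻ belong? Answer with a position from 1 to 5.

4

These species are isoelectronic with 10 electrons. The only difference is the number of protons: Si⁴⁺ (Z=14), Mg²⁺ (Z=12), Na⁺ (Z=11), O²⁻ (Z=8), N³⁻ (Z=7). The strongest nuclear pull (Si⁴⁺) gives the smallest ion.
With O²⁻ included the full order is Si⁴⁺ < Mg²⁺ < Na⁺ < O²⁻ < N³⁻, so it takes position 4.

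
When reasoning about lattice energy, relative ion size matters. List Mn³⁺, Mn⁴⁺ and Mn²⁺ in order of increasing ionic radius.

These are all Mn ions. Removing more electrons (higher positive charge) pulls the remaining electrons in closer, so Mn⁴⁺ is smallest and Mn²⁺ is largest.

Mn⁴⁺ < Mn³⁺ < Mn²⁺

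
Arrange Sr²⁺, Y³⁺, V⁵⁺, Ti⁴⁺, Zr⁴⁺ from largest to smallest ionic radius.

Sr²⁺ > Y³⁺ > Zr⁴⁺ > Ti⁴⁺ > V⁵⁺

Work out protons and electrons: V⁵⁺ (Z=23, 18 e⁻), Ti⁴⁺ (Z=22, 18 e⁻), Zr⁴⁺ (Z=40, 36 e⁻), Y³⁺ (Z=39, 36 e⁻), Sr²⁺ (Z=38, 36 e⁻). V⁵⁺ < Ti⁴⁺ (both 18 e⁻, Z=23>22); Ti⁴⁺ < Zr⁴⁺ (same group, period 4 vs 5); Zr⁴⁺ < Y³⁺ (isoelectronic, higher Z=40 is smaller); Y³⁺ < Sr²⁺ (isoelectronic, higher Z=39 is smaller).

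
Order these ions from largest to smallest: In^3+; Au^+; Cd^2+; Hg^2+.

Au^+ > Hg^2+ > Cd^2+ > In^3+

Tabulating Z and e⁻: In^3+: 46 e⁻, Z=49, Cd^2+: 46 e⁻, Z=48, Hg^2+: 78 e⁻, Z=80, Au^+: 78 e⁻, Z=79. In^3+ < Cd^2+ (isoelectronic, higher Z=49 is smaller); Cd^2+ < Hg^2+ (same group, period 5 vs 6); Hg^2+ < Au^+ (isoelectronic, higher Z=80 is smaller).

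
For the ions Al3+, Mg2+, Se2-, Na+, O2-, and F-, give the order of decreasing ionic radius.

Se2- > O2- > F- > Na+ > Mg2+ > Al3+

First list Z and electron count for each: Al3+ has 10 e⁻ (Z=13), Mg2+ has 10 e⁻ (Z=12), Na+ has 10 e⁻ (Z=11), F- has 10 e⁻ (Z=9), O2- has 10 e⁻ (Z=8), Se2- has 36 e⁻ (Z=34). Al3+ < Mg2+ (both 10 e⁻, Z=13>12); Mg2+ < Na+ (isoelectronic, higher Z=12 is smaller); Na+ < F- (isoelectronic, higher Z=11 is smaller); F- < O2- (both 10 e⁻, Z=9>8); O2- < Se2- (same group, 2 shells fewer).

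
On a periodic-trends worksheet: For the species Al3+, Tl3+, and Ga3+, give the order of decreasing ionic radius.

Tl3+ > Ga3+ > Al3+

Same group, same charge. Going down the group adds an extra shell of electrons, so the ion gets larger: Al3+ is highest in the group and smallest.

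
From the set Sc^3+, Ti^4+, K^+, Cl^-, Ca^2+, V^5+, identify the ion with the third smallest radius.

Sc^3+

Isoelectronic series (18 e⁻ each). Size is set by nuclear charge: more protons means a smaller ion. V^5+ (Z=23), Ti^4+ (Z=22), Sc^3+ (Z=21), Ca^2+ (Z=20), K^+ (Z=19), Cl^- (Z=17).
Full ascending order: V^5+ < Ti^4+ < Sc^3+ < Ca^2+ < K^+ < Cl^-. Counting from the smallest, position 3 is Sc^3+.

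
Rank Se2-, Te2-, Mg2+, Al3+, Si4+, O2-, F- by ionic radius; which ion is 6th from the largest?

Tabulating Z and e⁻: Si4+: 10 e⁻, Z=14, Al3+: 10 e⁻, Z=13, Mg2+: 10 e⁻, Z=12, F-: 10 e⁻, Z=9, O2-: 10 e⁻, Z=8, Se2-: 36 e⁻, Z=34, Te2-: 54 e⁻, Z=52. Si4+ < Al3+ (isoelectronic, higher Z=14 is smaller); Al3+ < Mg2+ (both 10 e⁻, Z=13>12); Mg2+ < F- (isoelectronic, higher Z=12 is smaller); F- < O2- (both 10 e⁻, Z=9>8); O2- < Se2- (same group, 2 shells fewer); Se2- < Te2- (same group, 1 shell fewer).
That gives Si4+ < Al3+ < Mg2+ < F- < O2- < Se2- < Te2-. From the largest end, number 6 is Al3+.

Al3+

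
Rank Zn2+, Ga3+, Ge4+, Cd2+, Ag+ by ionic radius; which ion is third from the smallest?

Zn2+

Ge4+: 28 e⁻, Z=32, Ga3+: 28 e⁻, Z=31, Zn2+: 28 e⁻, Z=30, Cd2+: 46 e⁻, Z=48, Ag+: 46 e⁻, Z=47. Ge4+ < Ga3+ (both 28 e⁻, Z=32>31); Ga3+ < Zn2+ (isoelectronic, higher Z=31 is smaller); Zn2+ < Cd2+ (same group, period 4 vs 5); Cd2+ < Ag+ (isoelectronic, higher Z=48 is smaller).
So the order is Ge4+ < Ga3+ < Zn2+ < Cd2+ < Ag+; the 3rd-smallest ion is Zn2+.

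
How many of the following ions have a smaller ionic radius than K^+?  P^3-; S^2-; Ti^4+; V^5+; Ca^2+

Each ion has 18 electrons. The ranking follows nuclear charge in reverse — greater Z gives a smaller radius. V^5+ (Z=23), Ti^4+ (Z=22), Ca^2+ (Z=20), K^+ (Z=19), S^2- (Z=16), P^3- (Z=15).
Overall: V^5+ < Ti^4+ < Ca^2+ < K^+ < S^2- < P^3-. K^+ has 3 below it and 2 above. So 3 are smaller.

3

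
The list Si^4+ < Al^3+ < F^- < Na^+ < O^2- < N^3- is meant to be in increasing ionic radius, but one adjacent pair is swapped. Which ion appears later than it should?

Compare adjacent ions: they are isoelectronic (10 e⁻) and Na has more protons than F (11 vs 9), making Na^+ smaller — yet in this increasing list F^- sits before Na^+. Nothing else is reversed, so Na^+ should move one place to the left.

Na^+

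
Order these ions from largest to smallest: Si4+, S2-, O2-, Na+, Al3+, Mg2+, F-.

Work out protons and electrons: Si4+ has 10 e⁻ (Z=14), Al3+ has 10 e⁻ (Z=13), Mg2+ has 10 e⁻ (Z=12), Na+ has 10 e⁻ (Z=11), F- has 10 e⁻ (Z=9), O2- has 10 e⁻ (Z=8), S2- has 18 e⁻ (Z=16). Si4+ < Al3+ (both 10 e⁻, Z=14>13); Al3+ < Mg2+ (isoelectronic, higher Z=13 is smaller); Mg2+ < Na+ (isoelectronic, higher Z=12 is smaller); Na+ < F- (both 10 e⁻, Z=11>9); F- < O2- (both 10 e⁻, Z=9>8); O2- < S2- (same group, period 2 vs 3).

S2- > O2- > F- > Na+ > Mg2+ > Al3+ > Si4+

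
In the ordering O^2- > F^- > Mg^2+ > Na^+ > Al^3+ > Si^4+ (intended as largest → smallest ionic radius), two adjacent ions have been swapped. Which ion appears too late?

Na^+

The pair Mg^2+, Na^+ is the wrong way round — both have 10 electrons but Z(Mg)=12 > Z(Na)=11, so Mg^2+ should be the smaller of the two. All other adjacent pairs agree with periodic trends, so Na^+ is the misplaced ion.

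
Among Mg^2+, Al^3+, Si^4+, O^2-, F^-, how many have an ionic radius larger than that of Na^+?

2

These species are isoelectronic with 10 electrons. The only difference is the number of protons: Si^4+ (Z=14), Al^3+ (Z=13), Mg^2+ (Z=12), Na^+ (Z=11), F^- (Z=9), O^2- (Z=8). The strongest nuclear pull (Si^4+) gives the smallest ion.
Placing each against Na^+: smaller — Si^4+, Al^3+, Mg^2+; larger — F^-, O^2-. So 2 are larger.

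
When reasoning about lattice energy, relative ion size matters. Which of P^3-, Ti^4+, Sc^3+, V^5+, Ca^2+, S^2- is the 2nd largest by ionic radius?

All of these have 18 electrons (isoelectronic). With the same electron cloud, the ion with the most protons pulls it in tightest. Nuclear charges: V^5+ (Z=23), Ti^4+ (Z=22), Sc^3+ (Z=21), Ca^2+ (Z=20), S^2- (Z=16), P^3- (Z=15). Highest Z is smallest.
So the order is V^5+ < Ti^4+ < Sc^3+ < Ca^2+ < S^2- < P^3-; the 2nd-largest ion is S^2-.

S^2-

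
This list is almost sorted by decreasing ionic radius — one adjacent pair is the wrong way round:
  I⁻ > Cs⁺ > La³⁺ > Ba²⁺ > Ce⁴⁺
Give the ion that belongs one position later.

La³⁺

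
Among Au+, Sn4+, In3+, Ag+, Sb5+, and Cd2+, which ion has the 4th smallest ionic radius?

Cd2+

Tabulating Z and e⁻: Sb5+ (Z=51, 46 e⁻), Sn4+ (Z=50, 46 e⁻), In3+ (Z=49, 46 e⁻), Cd2+ (Z=48, 46 e⁻), Ag+ (Z=47, 46 e⁻), Au+ (Z=79, 78 e⁻). Sb5+ < Sn4+ (isoelectronic, higher Z=51 is smaller); Sn4+ < In3+ (both 46 e⁻, Z=50>49); In3+ < Cd2+ (both 46 e⁻, Z=49>48); Cd2+ < Ag+ (both 46 e⁻, Z=48>47); Ag+ < Au+ (same group, period 5 vs 6).
So the order is Sb5+ < Sn4+ < In3+ < Cd2+ < Ag+ < Au+; the 4th-smallest ion is Cd2+.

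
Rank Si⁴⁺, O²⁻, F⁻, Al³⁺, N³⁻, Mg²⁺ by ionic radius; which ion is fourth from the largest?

These species are isoelectronic with 10 electrons. The only difference is the number of protons: Si⁴⁺ (Z=14), Al³⁺ (Z=13), Mg²⁺ (Z=12), F⁻ (Z=9), O²⁻ (Z=8), N³⁻ (Z=7). The strongest nuclear pull (Si⁴⁺) gives the smallest ion.
Full ascending order: Si⁴⁺ < Al³⁺ < Mg²⁺ < F⁻ < O²⁻ < N³⁻. Counting from the largest, position 4 is Mg²⁺.

Mg²⁺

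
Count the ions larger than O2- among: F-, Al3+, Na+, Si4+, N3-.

All of these have 10 electrons (isoelectronic). With the same electron cloud, the ion with the most protons pulls it in tightest. Nuclear charges: Si4+ (Z=14), Al3+ (Z=13), Na+ (Z=11), F- (Z=9), O2- (Z=8), N3- (Z=7). Highest Z is smallest.
Placing each against O2-: smaller — Si4+, Al3+, Na+, F-; larger — N3-. So 1 is larger.

1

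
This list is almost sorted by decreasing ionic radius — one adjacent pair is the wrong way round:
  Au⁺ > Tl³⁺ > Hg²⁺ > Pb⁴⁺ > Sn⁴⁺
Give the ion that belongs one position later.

Tl³⁺

Check each adjacent pair. Tl³⁺ and Hg²⁺ are reversed: both have 78 electrons but Z(Tl)=81 > Z(Hg)=80, so Tl³⁺ should be the smaller of the two. No other neighbouring pair contradicts the periodic trends, so Tl³⁺ is the ion listed too early.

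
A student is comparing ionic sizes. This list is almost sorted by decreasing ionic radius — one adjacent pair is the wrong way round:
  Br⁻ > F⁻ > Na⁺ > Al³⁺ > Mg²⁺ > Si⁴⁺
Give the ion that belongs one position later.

Al³⁺

Check each adjacent pair. Al³⁺ and Mg²⁺ are reversed: Al³⁺ and Mg²⁺ share 10 electrons; the higher nuclear charge on Al (Z=13) contracts it more, so Al³⁺ < Mg²⁺. No other neighbouring pair contradicts the periodic trends, so Al³⁺ is the ion listed too early.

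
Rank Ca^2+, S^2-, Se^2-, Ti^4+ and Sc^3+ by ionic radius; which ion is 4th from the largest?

Sc^3+

First list Z and electron count for each: Ti^4+ has 18 e⁻ (Z=22), Sc^3+ has 18 e⁻ (Z=21), Ca^2+ has 18 e⁻ (Z=20), S^2- has 18 e⁻ (Z=16), Se^2- has 36 e⁻ (Z=34). Ti^4+ < Sc^3+ (both 18 e⁻, Z=22>21); Sc^3+ < Ca^2+ (isoelectronic, higher Z=21 is smaller); Ca^2+ < S^2- (both 18 e⁻, Z=20>16); S^2- < Se^2- (same group, period 3 vs 4).
Ordering: Ti^4+ < Sc^3+ < Ca^2+ < S^2- < Se^2-. The 4th largest is Sc^3+.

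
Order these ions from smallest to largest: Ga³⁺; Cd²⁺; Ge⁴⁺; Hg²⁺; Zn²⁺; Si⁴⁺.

Si⁴⁺ < Ge⁴⁺ < Ga³⁺ < Zn²⁺ < Cd²⁺ < Hg²⁺

Electron counts and nuclear charges: Si⁴⁺ (Z=14, 10 e⁻), Ge⁴⁺ (Z=32, 28 e⁻), Ga³⁺ (Z=31, 28 e⁻), Zn²⁺ (Z=30, 28 e⁻), Cd²⁺ (Z=48, 46 e⁻), Hg²⁺ (Z=80, 78 e⁻). Si⁴⁺ < Ge⁴⁺ (same group, 1 shell fewer); Ge⁴⁺ < Ga³⁺ (isoelectronic, higher Z=32 is smaller); Ga³⁺ < Zn²⁺ (isoelectronic, higher Z=31 is smaller); Zn²⁺ < Cd²⁺ (same group, 1 shell fewer); Cd²⁺ < Hg²⁺ (same group, 1 shell fewer).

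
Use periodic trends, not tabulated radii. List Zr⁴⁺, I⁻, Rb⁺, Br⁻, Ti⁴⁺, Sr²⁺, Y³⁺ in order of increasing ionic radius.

Ti⁴⁺ < Zr⁴⁺ < Y³⁺ < Sr²⁺ < Rb⁺ < Br⁻ < I⁻

Work out protons and electrons: Ti⁴⁺: 18 e⁻, Z=22, Zr⁴⁺: 36 e⁻, Z=40, Y³⁺: 36 e⁻, Z=39, Sr²⁺: 36 e⁻, Z=38, Rb⁺: 36 e⁻, Z=37, Br⁻: 36 e⁻, Z=35, I⁻: 54 e⁻, Z=53. Ti⁴⁺ < Zr⁴⁺ (same group, 1 shell fewer); Zr⁴⁺ < Y³⁺ (isoelectronic, higher Z=40 is smaller); Y³⁺ < Sr²⁺ (both 36 e⁻, Z=39>38); Sr²⁺ < Rb⁺ (isoelectronic, higher Z=38 is smaller); Rb⁺ < Br⁻ (isoelectronic, higher Z=37 is smaller); Br⁻ < I⁻ (same group, period 4 vs 5).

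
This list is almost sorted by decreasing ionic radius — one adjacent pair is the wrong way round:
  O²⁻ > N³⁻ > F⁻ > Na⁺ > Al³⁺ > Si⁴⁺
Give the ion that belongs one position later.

O²⁻

The pair O²⁻, N³⁻ is the wrong way round — O²⁻ and N³⁻ share 10 electrons; the higher nuclear charge on O (Z=8) contracts it more, so O²⁻ < N³⁻. All other adjacent pairs agree with periodic trends, so O²⁻ is the misplaced ion.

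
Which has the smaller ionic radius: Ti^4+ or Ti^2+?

Same element, different charge: the more highly charged cation has fewer electrons and a greater effective nuclear charge per electron, making Ti^4+ the smallest.

Ti^4+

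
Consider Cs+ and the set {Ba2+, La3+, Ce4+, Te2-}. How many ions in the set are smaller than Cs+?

Each ion has 54 electrons. The ranking follows nuclear charge in reverse — greater Z gives a smaller radius. Ce4+ (Z=58), La3+ (Z=57), Ba2+ (Z=56), Cs+ (Z=55), Te2- (Z=52).
Relative to Cs+, the ions that are smaller are Ce4+, La3+, Ba2+. That's 3.

3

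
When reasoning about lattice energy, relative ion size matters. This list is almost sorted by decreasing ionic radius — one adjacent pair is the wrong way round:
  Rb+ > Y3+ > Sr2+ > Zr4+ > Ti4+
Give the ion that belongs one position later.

Y3+

Check each adjacent pair. Y3+ and Sr2+ are reversed: they are isoelectronic (36 e⁻) and Y has more protons than Sr (39 vs 38), making Y3+ smaller. No other neighbouring pair contradicts the periodic trends, so Y3+ is the ion listed too early.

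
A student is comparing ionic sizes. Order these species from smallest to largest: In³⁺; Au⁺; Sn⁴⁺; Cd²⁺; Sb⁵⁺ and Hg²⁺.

Sb⁵⁺ < Sn⁴⁺ < In³⁺ < Cd²⁺ < Hg²⁺ < Au⁺

Tabulating Z and e⁻: Sb⁵⁺ has 46 e⁻ (Z=51), Sn⁴⁺ has 46 e⁻ (Z=50), In³⁺ has 46 e⁻ (Z=49), Cd²⁺ has 46 e⁻ (Z=48), Hg²⁺ has 78 e⁻ (Z=80), Au⁺ has 78 e⁻ (Z=79). Sb⁵⁺ < Sn⁴⁺ (both 46 e⁻, Z=51>50); Sn⁴⁺ < In³⁺ (isoelectronic, higher Z=50 is smaller); In³⁺ < Cd²⁺ (isoelectronic, higher Z=49 is smaller); Cd²⁺ < Hg²⁺ (same group, period 5 vs 6); Hg²⁺ < Au⁺ (both 78 e⁻, Z=80>79).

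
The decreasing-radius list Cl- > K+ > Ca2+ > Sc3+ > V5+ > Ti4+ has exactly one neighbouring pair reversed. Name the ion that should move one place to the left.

Ti4+

Compare adjacent ions: both have 18 electrons but Z(V)=23 > Z(Ti)=22, so V5+ should be the smaller of the two — yet in this decreasing list V5+ sits before Ti4+. Nothing else is reversed, so Ti4+ should move one place to the left.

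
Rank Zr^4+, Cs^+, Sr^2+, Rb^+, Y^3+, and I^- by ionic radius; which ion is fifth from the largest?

Y^3+

First list Z and electron count for each: Zr^4+: 36 e⁻, Z=40, Y^3+: 36 e⁻, Z=39, Sr^2+: 36 e⁻, Z=38, Rb^+: 36 e⁻, Z=37, Cs^+: 54 e⁻, Z=55, I^-: 54 e⁻, Z=53. Zr^4+ < Y^3+ (both 36 e⁻, Z=40>39); Y^3+ < Sr^2+ (both 36 e⁻, Z=39>38); Sr^2+ < Rb^+ (both 36 e⁻, Z=38>37); Rb^+ < Cs^+ (same group, period 5 vs 6); Cs^+ < I^- (both 54 e⁻, Z=55>53).
Ordering: Zr^4+ < Y^3+ < Sr^2+ < Rb^+ < Cs^+ < I^-. The fifth largest is Y^3+.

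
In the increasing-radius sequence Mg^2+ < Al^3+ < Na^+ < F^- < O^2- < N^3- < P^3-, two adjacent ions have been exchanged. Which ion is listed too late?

Al^3+

Check each adjacent pair. Mg^2+ and Al^3+ are reversed: they are isoelectronic (10 e⁻) and Al has more protons than Mg (13 vs 12), making Al^3+ smaller. No other neighbouring pair contradicts the periodic trends, so Al^3+ is the ion listed too late.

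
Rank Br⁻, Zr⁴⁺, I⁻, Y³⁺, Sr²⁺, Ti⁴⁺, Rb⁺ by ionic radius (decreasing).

First list Z and electron count for each: Ti⁴⁺ (Z=22, 18 e⁻), Zr⁴⁺ (Z=40, 36 e⁻), Y³⁺ (Z=39, 36 e⁻), Sr²⁺ (Z=38, 36 e⁻), Rb⁺ (Z=37, 36 e⁻), Br⁻ (Z=35, 36 e⁻), I⁻ (Z=53, 54 e⁻). Ti⁴⁺ < Zr⁴⁺ (same group, period 4 vs 5); Zr⁴⁺ < Y³⁺ (both 36 e⁻, Z=40>39); Y³⁺ < Sr²⁺ (both 36 e⁻, Z=39>38); Sr²⁺ < Rb⁺ (both 36 e⁻, Z=38>37); Rb⁺ < Br⁻ (isoelectronic, higher Z=37 is smaller); Br⁻ < I⁻ (same group, period 4 vs 5).

I⁻ > Br⁻ > Rb⁺ > Sr²⁺ > Y³⁺ > Zr⁴⁺ > Ti⁴⁺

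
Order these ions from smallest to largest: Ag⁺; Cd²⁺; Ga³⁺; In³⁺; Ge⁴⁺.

Work out protons and electrons: Ge⁴⁺ has 28 e⁻ (Z=32), Ga³⁺ has 28 e⁻ (Z=31), In³⁺ has 46 e⁻ (Z=49), Cd²⁺ has 46 e⁻ (Z=48), Ag⁺ has 46 e⁻ (Z=47). Ge⁴⁺ < Ga³⁺ (both 28 e⁻, Z=32>31); Ga³⁺ < In³⁺ (same group, period 4 vs 5); In³⁺ < Cd²⁺ (isoelectronic, higher Z=49 is smaller); Cd²⁺ < Ag⁺ (isoelectronic, higher Z=48 is smaller).

Ge⁴⁺ < Ga³⁺ < In³⁺ < Cd²⁺ < Ag⁺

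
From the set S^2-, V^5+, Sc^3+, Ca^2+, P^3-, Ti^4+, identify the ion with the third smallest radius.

Isoelectronic series (18 e⁻ each). Size is set by nuclear charge: more protons means a smaller ion. V^5+ (Z=23), Ti^4+ (Z=22), Sc^3+ (Z=21), Ca^2+ (Z=20), S^2- (Z=16), P^3- (Z=15).
Full ascending order: V^5+ < Ti^4+ < Sc^3+ < Ca^2+ < S^2- < P^3-. Counting from the smallest, position 3 is Sc^3+.

Sc^3+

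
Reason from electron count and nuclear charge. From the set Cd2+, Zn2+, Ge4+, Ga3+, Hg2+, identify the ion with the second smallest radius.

Tabulating Z and e⁻: Ge4+ (Z=32, 28 e⁻), Ga3+ (Z=31, 28 e⁻), Zn2+ (Z=30, 28 e⁻), Cd2+ (Z=48, 46 e⁻), Hg2+ (Z=80, 78 e⁻). Ge4+ < Ga3+ (both 28 e⁻, Z=32>31); Ga3+ < Zn2+ (isoelectronic, higher Z=31 is smaller); Zn2+ < Cd2+ (same group, period 4 vs 5); Cd2+ < Hg2+ (same group, period 5 vs 6).
So the order is Ge4+ < Ga3+ < Zn2+ < Cd2+ < Hg2+; the 2nd-smallest ion is Ga3+.

Ga3+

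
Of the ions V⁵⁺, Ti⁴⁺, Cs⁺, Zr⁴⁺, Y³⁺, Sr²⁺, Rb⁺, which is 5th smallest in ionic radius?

Sr²⁺

Tabulating Z and e⁻: V⁵⁺ has 18 e⁻ (Z=23), Ti⁴⁺ has 18 e⁻ (Z=22), Zr⁴⁺ has 36 e⁻ (Z=40), Y³⁺ has 36 e⁻ (Z=39), Sr²⁺ has 36 e⁻ (Z=38), Rb⁺ has 36 e⁻ (Z=37), Cs⁺ has 54 e⁻ (Z=55). V⁵⁺ < Ti⁴⁺ (both 18 e⁻, Z=23>22); Ti⁴⁺ < Zr⁴⁺ (same group, period 4 vs 5); Zr⁴⁺ < Y³⁺ (isoelectronic, higher Z=40 is smaller); Y³⁺ < Sr²⁺ (both 36 e⁻, Z=39>38); Sr²⁺ < Rb⁺ (isoelectronic, higher Z=38 is smaller); Rb⁺ < Cs⁺ (same group, 1 shell fewer).
So the order is V⁵⁺ < Ti⁴⁺ < Zr⁴⁺ < Y³⁺ < Sr²⁺ < Rb⁺ < Cs⁺; the 5th-smallest ion is Sr²⁺.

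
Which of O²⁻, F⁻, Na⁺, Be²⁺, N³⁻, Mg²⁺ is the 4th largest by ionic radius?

Be²⁺: 2 e⁻, Z=4, Mg²⁺: 10 e⁻, Z=12, Na⁺: 10 e⁻, Z=11, F⁻: 10 e⁻, Z=9, O²⁻: 10 e⁻, Z=8, N³⁻: 10 e⁻, Z=7. Be²⁺ < Mg²⁺ (same group, 1 shell fewer); Mg²⁺ < Na⁺ (both 10 e⁻, Z=12>11); Na⁺ < F⁻ (both 10 e⁻, Z=11>9); F⁻ < O²⁻ (isoelectronic, higher Z=9 is smaller); O²⁻ < N³⁻ (isoelectronic, higher Z=8 is smaller).
So the order is Be²⁺ < Mg²⁺ < Na⁺ < F⁻ < O²⁻ < N³⁻; the 4th-largest ion is Na⁺.

Na⁺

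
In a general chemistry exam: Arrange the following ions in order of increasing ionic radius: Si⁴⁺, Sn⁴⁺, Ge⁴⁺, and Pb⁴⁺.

Si⁴⁺ < Ge⁴⁺ < Sn⁴⁺ < Pb⁴⁺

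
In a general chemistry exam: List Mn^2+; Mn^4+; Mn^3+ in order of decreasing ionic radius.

For a single element, ionic radius drops as positive charge rises — Mn^4+ < Mn^2+.

Mn^2+ > Mn^3+ > Mn^4+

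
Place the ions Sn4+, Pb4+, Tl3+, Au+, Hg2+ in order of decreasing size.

Work out protons and electrons: Sn4+: 46 e⁻, Z=50, Pb4+: 78 e⁻, Z=82, Tl3+: 78 e⁻, Z=81, Hg2+: 78 e⁻, Z=80, Au+: 78 e⁻, Z=79. Sn4+ < Pb4+ (same group, period 5 vs 6); Pb4+ < Tl3+ (isoelectronic, higher Z=82 is smaller); Tl3+ < Hg2+ (isoelectronic, higher Z=81 is smaller); Hg2+ < Au+ (isoelectronic, higher Z=80 is smaller).

Au+ > Hg2+ > Tl3+ > Pb4+ > Sn4+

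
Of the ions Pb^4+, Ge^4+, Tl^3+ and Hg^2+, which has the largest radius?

Ge^4+: 28 e⁻, Z=32, Pb^4+: 78 e⁻, Z=82, Tl^3+: 78 e⁻, Z=81, Hg^2+: 78 e⁻, Z=80. Ge^4+ < Pb^4+ (same group, 2 shells fewer); Pb^4+ < Tl^3+ (both 78 e⁻, Z=82>81); Tl^3+ < Hg^2+ (both 78 e⁻, Z=81>80).

Hg^2+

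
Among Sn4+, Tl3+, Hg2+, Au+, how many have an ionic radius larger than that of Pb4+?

3

Sn4+: 46 e⁻, Z=50, Pb4+: 78 e⁻, Z=82, Tl3+: 78 e⁻, Z=81, Hg2+: 78 e⁻, Z=80, Au+: 78 e⁻, Z=79. Sn4+ < Pb4+ (same group, 1 shell fewer); Pb4+ < Tl3+ (both 78 e⁻, Z=82>81); Tl3+ < Hg2+ (both 78 e⁻, Z=81>80); Hg2+ < Au+ (isoelectronic, higher Z=80 is smaller).
Relative to Pb4+, the ions that are larger are Tl3+, Hg2+, Au+. Count: 3.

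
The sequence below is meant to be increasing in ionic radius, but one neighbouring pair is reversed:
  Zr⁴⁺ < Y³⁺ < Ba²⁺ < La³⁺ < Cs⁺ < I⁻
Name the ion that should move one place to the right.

Ba²⁺

The pair Ba²⁺, La³⁺ is the wrong way round — they are isoelectronic (54 e⁻) and La has more protons than Ba (57 vs 56), making La³⁺ smaller. All other adjacent pairs agree with periodic trends, so Ba²⁺ is the misplaced ion.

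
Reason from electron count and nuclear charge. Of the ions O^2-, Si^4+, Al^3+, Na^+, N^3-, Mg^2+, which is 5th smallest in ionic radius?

O^2-

Each ion has 10 electrons. The ranking follows nuclear charge in reverse — greater Z gives a smaller radius. Si^4+ (Z=14), Al^3+ (Z=13), Mg^2+ (Z=12), Na^+ (Z=11), O^2- (Z=8), N^3- (Z=7).
Ordering: Si^4+ < Al^3+ < Mg^2+ < Na^+ < O^2- < N^3-. The 5th smallest is O^2-.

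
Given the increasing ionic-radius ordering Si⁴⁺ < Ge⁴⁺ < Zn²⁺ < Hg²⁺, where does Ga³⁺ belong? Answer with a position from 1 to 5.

Tabulating Z and e⁻: Si⁴⁺: 10 e⁻, Z=14, Ge⁴⁺: 28 e⁻, Z=32, Ga³⁺: 28 e⁻, Z=31, Zn²⁺: 28 e⁻, Z=30, Hg²⁺: 78 e⁻, Z=80. Si⁴⁺ < Ge⁴⁺ (same group, period 3 vs 4); Ge⁴⁺ < Ga³⁺ (both 28 e⁻, Z=32>31); Ga³⁺ < Zn²⁺ (both 28 e⁻, Z=31>30); Zn²⁺ < Hg²⁺ (same group, 2 shells fewer).
The complete sequence is Si⁴⁺ < Ge⁴⁺ < Ga³⁺ < Zn²⁺ < Hg²⁺. Ga³⁺ sits at position 3.

3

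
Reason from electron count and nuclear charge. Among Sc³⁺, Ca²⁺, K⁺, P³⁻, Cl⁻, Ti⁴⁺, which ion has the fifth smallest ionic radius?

Isoelectronic series (18 e⁻ each). Size is set by nuclear charge: more protons means a smaller ion. Ti⁴⁺ (Z=22), Sc³⁺ (Z=21), Ca²⁺ (Z=20), K⁺ (Z=19), Cl⁻ (Z=17), P³⁻ (Z=15).
Full ascending order: Ti⁴⁺ < Sc³⁺ < Ca²⁺ < K⁺ < Cl⁻ < P³⁻. Counting from the smallest, position 5 is Cl⁻.

Cl⁻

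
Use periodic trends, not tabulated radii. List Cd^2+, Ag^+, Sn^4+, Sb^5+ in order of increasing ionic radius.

Sb^5+ < Sn^4+ < Cd^2+ < Ag^+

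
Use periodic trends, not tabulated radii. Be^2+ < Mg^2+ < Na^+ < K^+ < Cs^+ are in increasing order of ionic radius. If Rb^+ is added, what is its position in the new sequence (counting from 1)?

5

Be^2+ has 2 e⁻ (Z=4), Mg^2+ has 10 e⁻ (Z=12), Na^+ has 10 e⁻ (Z=11), K^+ has 18 e⁻ (Z=19), Rb^+ has 36 e⁻ (Z=37), Cs^+ has 54 e⁻ (Z=55). Be^2+ < Mg^2+ (same group, 1 shell fewer); Mg^2+ < Na^+ (both 10 e⁻, Z=12>11); Na^+ < K^+ (same group, 1 shell fewer); K^+ < Rb^+ (same group, 1 shell fewer); Rb^+ < Cs^+ (same group, 1 shell fewer).
The complete sequence is Be^2+ < Mg^2+ < Na^+ < K^+ < Rb^+ < Cs^+. Rb^+ sits at position 5.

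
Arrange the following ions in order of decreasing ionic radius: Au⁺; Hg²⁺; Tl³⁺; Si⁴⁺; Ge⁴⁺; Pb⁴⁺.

Tabulating Z and e⁻: Si⁴⁺ has 10 e⁻ (Z=14), Ge⁴⁺ has 28 e⁻ (Z=32), Pb⁴⁺ has 78 e⁻ (Z=82), Tl³⁺ has 78 e⁻ (Z=81), Hg²⁺ has 78 e⁻ (Z=80), Au⁺ has 78 e⁻ (Z=79). Si⁴⁺ < Ge⁴⁺ (same group, 1 shell fewer); Ge⁴⁺ < Pb⁴⁺ (same group, 2 shells fewer); Pb⁴⁺ < Tl³⁺ (both 78 e⁻, Z=82>81); Tl³⁺ < Hg²⁺ (both 78 e⁻, Z=81>80); Hg²⁺ < Au⁺ (isoelectronic, higher Z=80 is smaller).

Au⁺ > Hg²⁺ > Tl³⁺ > Pb⁴⁺ > Ge⁴⁺ > Si⁴⁺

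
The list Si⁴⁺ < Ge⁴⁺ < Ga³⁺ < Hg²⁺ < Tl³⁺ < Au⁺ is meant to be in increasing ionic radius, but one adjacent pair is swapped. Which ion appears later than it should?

Check each adjacent pair. Hg²⁺ and Tl³⁺ are reversed: Tl³⁺ and Hg²⁺ share 78 electrons; the higher nuclear charge on Tl (Z=81) contracts it more, so Tl³⁺ < Hg²⁺. No other neighbouring pair contradicts the periodic trends, so Tl³⁺ is the ion listed too late.

Tl³⁺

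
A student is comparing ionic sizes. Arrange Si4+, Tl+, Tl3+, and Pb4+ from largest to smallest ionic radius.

Tl+ > Tl3+ > Pb4+ > Si4+

Work out protons and electrons: Si4+: 10 e⁻, Z=14, Pb4+: 78 e⁻, Z=82, Tl3+: 78 e⁻, Z=81, Tl+: 80 e⁻, Z=81. Si4+ < Pb4+ (same group, period 3 vs 6); Pb4+ < Tl3+ (isoelectronic, higher Z=82 is smaller); Tl3+ < Tl+ (same element, +3 vs +1).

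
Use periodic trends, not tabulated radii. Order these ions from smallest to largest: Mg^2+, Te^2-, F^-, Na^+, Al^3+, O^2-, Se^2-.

First list Z and electron count for each: Al^3+ (Z=13, 10 e⁻), Mg^2+ (Z=12, 10 e⁻), Na^+ (Z=11, 10 e⁻), F^- (Z=9, 10 e⁻), O^2- (Z=8, 10 e⁻), Se^2- (Z=34, 36 e⁻), Te^2- (Z=52, 54 e⁻). Al^3+ < Mg^2+ (both 10 e⁻, Z=13>12); Mg^2+ < Na^+ (isoelectronic, higher Z=12 is smaller); Na^+ < F^- (both 10 e⁻, Z=11>9); F^- < O^2- (isoelectronic, higher Z=9 is smaller); O^2- < Se^2- (same group, period 2 vs 4); Se^2- < Te^2- (same group, 1 shell fewer).

Al^3+ < Mg^2+ < Na^+ < F^- < O^2- < Se^2- < Te^2-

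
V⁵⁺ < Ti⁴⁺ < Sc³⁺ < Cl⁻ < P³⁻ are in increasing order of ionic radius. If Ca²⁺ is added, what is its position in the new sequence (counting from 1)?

These species are isoelectronic with 18 electrons. The only difference is the number of protons: V⁵⁺ (Z=23), Ti⁴⁺ (Z=22), Sc³⁺ (Z=21), Ca²⁺ (Z=20), Cl⁻ (Z=17), P³⁻ (Z=15). The strongest nuclear pull (V⁵⁺) gives the smallest ion.
The complete sequence is V⁵⁺ < Ti⁴⁺ < Sc³⁺ < Ca²⁺ < Cl⁻ < P³⁻. Ca²⁺ sits at position 4.

4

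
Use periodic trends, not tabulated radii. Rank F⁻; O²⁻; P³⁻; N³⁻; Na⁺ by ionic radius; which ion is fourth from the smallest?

Na⁺ (Z=11, 10 e⁻), F⁻ (Z=9, 10 e⁻), O²⁻ (Z=8, 10 e⁻), N³⁻ (Z=7, 10 e⁻), P³⁻ (Z=15, 18 e⁻). Na⁺ < F⁻ (isoelectronic, higher Z=11 is smaller); F⁻ < O²⁻ (isoelectronic, higher Z=9 is smaller); O²⁻ < N³⁻ (both 10 e⁻, Z=8>7); N³⁻ < P³⁻ (same group, period 2 vs 3).
So the order is Na⁺ < F⁻ < O²⁻ < N³⁻ < P³⁻; the 4th-smallest ion is N³⁻.

N³⁻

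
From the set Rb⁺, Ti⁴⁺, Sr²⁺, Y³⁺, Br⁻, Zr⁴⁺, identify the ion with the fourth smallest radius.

Sr²⁺

Electron counts and nuclear charges: Ti⁴⁺ (Z=22, 18 e⁻), Zr⁴⁺ (Z=40, 36 e⁻), Y³⁺ (Z=39, 36 e⁻), Sr²⁺ (Z=38, 36 e⁻), Rb⁺ (Z=37, 36 e⁻), Br⁻ (Z=35, 36 e⁻). Ti⁴⁺ < Zr⁴⁺ (same group, 1 shell fewer); Zr⁴⁺ < Y³⁺ (both 36 e⁻, Z=40>39); Y³⁺ < Sr²⁺ (isoelectronic, higher Z=39 is smaller); Sr²⁺ < Rb⁺ (both 36 e⁻, Z=38>37); Rb⁺ < Br⁻ (isoelectronic, higher Z=37 is smaller).
Ordering: Ti⁴⁺ < Zr⁴⁺ < Y³⁺ < Sr²⁺ < Rb⁺ < Br⁻. The fourth smallest is Sr²⁺.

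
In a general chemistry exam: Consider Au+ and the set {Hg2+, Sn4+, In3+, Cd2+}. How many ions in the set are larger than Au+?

0

Sn4+ (Z=50, 46 e⁻), In3+ (Z=49, 46 e⁻), Cd2+ (Z=48, 46 e⁻), Hg2+ (Z=80, 78 e⁻), Au+ (Z=79, 78 e⁻). Sn4+ < In3+ (both 46 e⁻, Z=50>49); In3+ < Cd2+ (isoelectronic, higher Z=49 is smaller); Cd2+ < Hg2+ (same group, period 5 vs 6); Hg2+ < Au+ (both 78 e⁻, Z=80>79).
Placing each against Au+: smaller — Sn4+, In3+, Cd2+, Hg2+; larger — none. So 0 are larger.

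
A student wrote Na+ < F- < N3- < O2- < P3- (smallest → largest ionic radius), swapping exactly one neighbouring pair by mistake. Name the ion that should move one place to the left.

The pair N3-, O2- is the wrong way round — both have 10 electrons but Z(O)=8 > Z(N)=7, so O2- should be the smaller of the two. All other adjacent pairs agree with periodic trends, so O2- is the misplaced ion.

O2-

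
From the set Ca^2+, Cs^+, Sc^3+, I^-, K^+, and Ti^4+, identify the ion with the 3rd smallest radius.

Work out protons and electrons: Ti^4+: 18 e⁻, Z=22, Sc^3+: 18 e⁻, Z=21, Ca^2+: 18 e⁻, Z=20, K^+: 18 e⁻, Z=19, Cs^+: 54 e⁻, Z=55, I^-: 54 e⁻, Z=53. Ti^4+ < Sc^3+ (both 18 e⁻, Z=22>21); Sc^3+ < Ca^2+ (isoelectronic, higher Z=21 is smaller); Ca^2+ < K^+ (isoelectronic, higher Z=20 is smaller); K^+ < Cs^+ (same group, period 4 vs 6); Cs^+ < I^- (both 54 e⁻, Z=55>53).
So the order is Ti^4+ < Sc^3+ < Ca^2+ < K^+ < Cs^+ < I^-; the 3rd-smallest ion is Ca^2+.

Ca^2+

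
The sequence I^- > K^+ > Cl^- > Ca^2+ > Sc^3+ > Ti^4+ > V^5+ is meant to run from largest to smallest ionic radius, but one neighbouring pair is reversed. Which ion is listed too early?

The pair K^+, Cl^- is the wrong way round — K^+ and Cl^- share 18 electrons; the higher nuclear charge on K (Z=19) contracts it more, so K^+ < Cl^-. All other adjacent pairs agree with periodic trends, so K^+ is the misplaced ion.

K^+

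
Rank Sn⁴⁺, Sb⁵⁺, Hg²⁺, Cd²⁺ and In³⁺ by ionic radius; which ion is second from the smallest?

First list Z and electron count for each: Sb⁵⁺ has 46 e⁻ (Z=51), Sn⁴⁺ has 46 e⁻ (Z=50), In³⁺ has 46 e⁻ (Z=49), Cd²⁺ has 46 e⁻ (Z=48), Hg²⁺ has 78 e⁻ (Z=80). Sb⁵⁺ < Sn⁴⁺ (isoelectronic, higher Z=51 is smaller); Sn⁴⁺ < In³⁺ (both 46 e⁻, Z=50>49); In³⁺ < Cd²⁺ (both 46 e⁻, Z=49>48); Cd²⁺ < Hg²⁺ (same group, 1 shell fewer).
So the order is Sb⁵⁺ < Sn⁴⁺ < In³⁺ < Cd²⁺ < Hg²⁺; the 2nd-smallest ion is Sn⁴⁺.

Sn⁴⁺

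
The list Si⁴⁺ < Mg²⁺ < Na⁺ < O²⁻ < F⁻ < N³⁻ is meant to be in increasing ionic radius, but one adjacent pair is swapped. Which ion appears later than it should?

Scanning neighbour by neighbour, only O²⁻/F⁻ violates a trend: F⁻ and O²⁻ share 10 electrons; the higher nuclear charge on F (Z=9) contracts it more, so F⁻ < O²⁻. That makes F⁻ the one sitting a position late relative to where it belongs.

F⁻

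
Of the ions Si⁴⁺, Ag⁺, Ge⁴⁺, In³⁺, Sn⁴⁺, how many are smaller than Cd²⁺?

4

Electron counts and nuclear charges: Si⁴⁺ has 10 e⁻ (Z=14), Ge⁴⁺ has 28 e⁻ (Z=32), Sn⁴⁺ has 46 e⁻ (Z=50), In³⁺ has 46 e⁻ (Z=49), Cd²⁺ has 46 e⁻ (Z=48), Ag⁺ has 46 e⁻ (Z=47). Si⁴⁺ < Ge⁴⁺ (same group, period 3 vs 4); Ge⁴⁺ < Sn⁴⁺ (same group, period 4 vs 5); Sn⁴⁺ < In³⁺ (isoelectronic, higher Z=50 is smaller); In³⁺ < Cd²⁺ (both 46 e⁻, Z=49>48); Cd²⁺ < Ag⁺ (both 46 e⁻, Z=48>47).
Overall: Si⁴⁺ < Ge⁴⁺ < Sn⁴⁺ < In³⁺ < Cd²⁺ < Ag⁺. Cd²⁺ has 4 below it and 1 above. So 4 are smaller.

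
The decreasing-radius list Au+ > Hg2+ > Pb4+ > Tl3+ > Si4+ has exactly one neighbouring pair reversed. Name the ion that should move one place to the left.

Scanning neighbour by neighbour, only Pb4+/Tl3+ violates a trend: they are isoelectronic (78 e⁻) and Pb has more protons than Tl (82 vs 81), making Pb4+ smaller. That makes Tl3+ the one sitting a position late relative to where it belongs.

Tl3+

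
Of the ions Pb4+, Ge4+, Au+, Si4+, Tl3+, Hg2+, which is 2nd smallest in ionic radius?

Ge4+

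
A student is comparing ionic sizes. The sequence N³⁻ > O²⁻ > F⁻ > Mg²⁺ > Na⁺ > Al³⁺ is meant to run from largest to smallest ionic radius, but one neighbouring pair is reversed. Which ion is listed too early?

Mg²⁺

Scanning neighbour by neighbour, only Mg²⁺/Na⁺ violates a trend: Mg²⁺ and Na⁺ share 10 electrons; the higher nuclear charge on Mg (Z=12) contracts it more, so Mg²⁺ < Na⁺. That makes Mg²⁺ the one sitting a position early relative to where it belongs.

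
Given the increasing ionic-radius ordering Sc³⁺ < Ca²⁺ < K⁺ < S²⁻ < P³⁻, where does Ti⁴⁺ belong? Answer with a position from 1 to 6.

1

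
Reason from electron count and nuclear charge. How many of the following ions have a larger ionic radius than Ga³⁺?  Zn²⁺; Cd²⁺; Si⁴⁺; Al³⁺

Tabulating Z and e⁻: Si⁴⁺ (Z=14, 10 e⁻), Al³⁺ (Z=13, 10 e⁻), Ga³⁺ (Z=31, 28 e⁻), Zn²⁺ (Z=30, 28 e⁻), Cd²⁺ (Z=48, 46 e⁻). Si⁴⁺ < Al³⁺ (isoelectronic, higher Z=14 is smaller); Al³⁺ < Ga³⁺ (same group, 1 shell fewer); Ga³⁺ < Zn²⁺ (both 28 e⁻, Z=31>30); Zn²⁺ < Cd²⁺ (same group, 1 shell fewer).
Relative to Ga³⁺, the ions that are larger are Zn²⁺, Cd²⁺. Count: 2.

2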